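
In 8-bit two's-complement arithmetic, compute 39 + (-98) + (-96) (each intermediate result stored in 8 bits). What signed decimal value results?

101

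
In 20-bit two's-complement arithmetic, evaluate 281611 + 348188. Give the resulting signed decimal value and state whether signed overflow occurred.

-418777; overflow

281611 → 01000100110000001011
348188 → 01010101000000011100
  01000100110000001011
+ 01010101000000011100
= 10011001110000100111
Result 10011001110000100111: MSB = 1 → 629799 − 1048576 = -418777.
Both addends are non-negative but the stored result is negative: signed overflow. The true value 281611 + 348188 = 629799 lies outside [-524288, 524287].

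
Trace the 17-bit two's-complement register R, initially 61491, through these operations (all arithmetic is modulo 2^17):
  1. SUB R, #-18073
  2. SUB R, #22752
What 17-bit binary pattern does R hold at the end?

Start: R = 61491 = 01111000000110011.
R = 61491 − (-18073) = 79564; wraps to -51508 = 10011011011001100
R = -51508 − 22752 = -74260; wraps to 56812 = 01101110111101100

01101110111101100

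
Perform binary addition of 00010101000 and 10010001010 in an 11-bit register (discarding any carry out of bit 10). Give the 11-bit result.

  00010101000
+ 10010001010
= 10100110010

10100110010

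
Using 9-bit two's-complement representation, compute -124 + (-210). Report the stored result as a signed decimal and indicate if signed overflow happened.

-124 → 110000100
-210 → 100101110
  110000100
+ 100101110
= 010110010  (discard carry-out 1)
Result 010110010: MSB = 0 → value 178.
Both addends are negative but the stored result is non-negative: signed overflow. The true value -124 + (-210) = -334 lies outside [-256, 255].

178; overflow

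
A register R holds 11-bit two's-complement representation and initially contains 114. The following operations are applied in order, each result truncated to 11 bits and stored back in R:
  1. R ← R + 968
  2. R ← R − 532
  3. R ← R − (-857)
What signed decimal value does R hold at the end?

Start: R = 114 = 00001110010.
R = 114 + 968 = 1082; wraps to -966 = 10000111010
R = -966 − 532 = -1498; wraps to 550 = 01000100110
R = 550 − (-857) = 1407; wraps to -641 = 10101111111

-641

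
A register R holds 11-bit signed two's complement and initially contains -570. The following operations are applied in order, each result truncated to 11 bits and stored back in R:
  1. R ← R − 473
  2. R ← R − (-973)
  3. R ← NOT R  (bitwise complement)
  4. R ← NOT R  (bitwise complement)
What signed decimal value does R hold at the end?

-70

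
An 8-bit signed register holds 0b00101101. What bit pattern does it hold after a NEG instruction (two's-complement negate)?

Invert: 11010010. Add 1: 11010011.
Check: 00101101 = 45, 11010011 = -45.

11010011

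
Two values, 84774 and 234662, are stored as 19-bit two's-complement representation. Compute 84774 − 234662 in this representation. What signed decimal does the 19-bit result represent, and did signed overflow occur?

-149888; no overflow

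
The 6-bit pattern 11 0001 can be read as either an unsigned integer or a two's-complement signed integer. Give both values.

Unsigned: 110001 = 49.
Signed: MSB=1 → 49 − 64 = -15.

unsigned = 49, signed = -15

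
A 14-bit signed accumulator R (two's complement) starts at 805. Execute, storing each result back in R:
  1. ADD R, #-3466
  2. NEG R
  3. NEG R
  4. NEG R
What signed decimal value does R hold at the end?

2661

Start: R = 805 = 00001100100101.
R = 805 + (-3466) = -2661 = 11010110011011
R = −(-2661) = 2661 = 00101001100101
R = −(2661) = -2661 = 11010110011011
R = −(-2661) = 2661 = 00101001100101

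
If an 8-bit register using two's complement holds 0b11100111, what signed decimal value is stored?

MSB is 1, so the value is negative.
Invert: 00011000. Add 1: 00011001 = 25. So the value is −25.

-25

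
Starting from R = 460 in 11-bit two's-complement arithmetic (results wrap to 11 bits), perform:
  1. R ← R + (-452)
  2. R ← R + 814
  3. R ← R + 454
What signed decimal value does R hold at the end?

-772

Start: R = 460 = 00111001100.
R = 460 + (-452) = 8 = 00000001000
R = 8 + 814 = 822 = 01100110110
R = 822 + 454 = 1276; wraps to -772 = 10011111100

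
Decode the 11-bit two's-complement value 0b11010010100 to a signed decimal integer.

MSB is 1, so the value is negative.
Unsigned reading: 1684. Subtract 2^11 = 2048: 1684 − 2048 = -364.

-364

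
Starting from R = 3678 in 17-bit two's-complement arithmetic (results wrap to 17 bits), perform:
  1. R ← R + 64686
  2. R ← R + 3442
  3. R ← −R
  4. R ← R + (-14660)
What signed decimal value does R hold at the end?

44606

Start: R = 3678 = 00000111001011110.
R = 3678 + 64686 = 68364; wraps to -62708 = 10000101100001100
R = -62708 + 3442 = -59266 = 10001100001111110
R = −(-59266) = 59266 = 01110011110000010
R = 59266 + (-14660) = 44606 = 01010111000111110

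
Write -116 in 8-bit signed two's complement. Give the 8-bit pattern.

10001100

|-116| = 116 = 01110100 in 8 bits.
Invert the bits: 10001011. Add 1: 10001100.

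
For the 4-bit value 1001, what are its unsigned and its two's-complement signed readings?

Unsigned: 1001 = 9.
Signed: MSB=1 → 9 − 16 = -7.

unsigned = 9, signed = -7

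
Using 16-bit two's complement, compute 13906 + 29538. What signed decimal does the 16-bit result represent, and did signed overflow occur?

-22092; overflow

13906 → 0011011001010010
29538 → 0111001101100010
  0011011001010010
+ 0111001101100010
= 1010100110110100
Result 1010100110110100: MSB = 1 → 43444 − 65536 = -22092.
Both addends are non-negative but the stored result is negative: signed overflow. The true value 13906 + 29538 = 43444 lies outside [-32768, 32767].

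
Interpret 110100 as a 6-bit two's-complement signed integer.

MSB is 1, so the value is negative.
Invert: 001011. Add 1: 001100 = 12. So the value is −12.

-12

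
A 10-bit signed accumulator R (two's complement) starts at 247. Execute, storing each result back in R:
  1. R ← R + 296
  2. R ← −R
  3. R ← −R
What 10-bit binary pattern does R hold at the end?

Start: R = 247 = 0011110111.
R = 247 + 296 = 543; wraps to -481 = 1000011111
R = −(-481) = 481 = 0111100001
R = −(481) = -481 = 1000011111

1000011111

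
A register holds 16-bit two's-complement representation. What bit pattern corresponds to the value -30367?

|-30367| = 30367 = 0111011010011111 in 16 bits.
Invert the bits: 1000100101100000. Add 1: 1000100101100001.

1000100101100001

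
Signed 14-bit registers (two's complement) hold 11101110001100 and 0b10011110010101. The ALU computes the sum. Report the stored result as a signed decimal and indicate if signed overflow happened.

11101110001100 = -1140 (signed)
0b10011110010101 → 10011110010101 = -6251 (signed)
  11101110001100
+ 10011110010101
= 10001100100001  (discard carry-out 1)
Result 10001100100001: MSB = 1 → 8993 − 16384 = -7391.
Both addends are negative and so is the stored result: no signed overflow.

-7391; no overflow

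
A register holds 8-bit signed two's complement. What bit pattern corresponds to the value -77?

10110011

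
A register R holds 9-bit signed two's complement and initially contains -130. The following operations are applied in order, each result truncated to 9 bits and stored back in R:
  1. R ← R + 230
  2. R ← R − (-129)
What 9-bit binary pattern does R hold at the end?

011100101

Start: R = -130 = 101111110.
R = -130 + 230 = 100 = 001100100
R = 100 − (-129) = 229 = 011100101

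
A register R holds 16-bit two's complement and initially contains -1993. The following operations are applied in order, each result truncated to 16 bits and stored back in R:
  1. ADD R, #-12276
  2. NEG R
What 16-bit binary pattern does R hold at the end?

0011011110111101

Start: R = -1993 = 1111100000110111.
R = -1993 + (-12276) = -14269 = 1100100001000011
R = −(-14269) = 14269 = 0011011110111101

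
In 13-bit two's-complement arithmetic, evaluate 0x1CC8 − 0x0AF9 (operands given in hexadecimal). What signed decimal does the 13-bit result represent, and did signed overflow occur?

-3633; no overflow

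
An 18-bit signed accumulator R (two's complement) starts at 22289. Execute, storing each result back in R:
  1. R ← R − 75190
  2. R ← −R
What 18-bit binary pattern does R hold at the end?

Start: R = 22289 = 000101011100010001.
R = 22289 − 75190 = -52901 = 110011000101011011
R = −(-52901) = 52901 = 001100111010100101

001100111010100101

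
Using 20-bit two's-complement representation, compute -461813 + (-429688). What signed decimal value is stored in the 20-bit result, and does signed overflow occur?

-461813 → 10001111010000001011
-429688 → 10010111000110001000
  10001111010000001011
+ 10010111000110001000
= 00100110010110010011  (discard carry-out 1)
Result 00100110010110010011: MSB = 0 → value 157075.
Both addends are negative but the stored result is non-negative: signed overflow. The true value -461813 + (-429688) = -891501 lies outside [-524288, 524287].

157075; overflow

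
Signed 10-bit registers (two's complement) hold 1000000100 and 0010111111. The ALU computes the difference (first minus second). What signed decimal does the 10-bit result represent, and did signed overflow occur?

325; overflow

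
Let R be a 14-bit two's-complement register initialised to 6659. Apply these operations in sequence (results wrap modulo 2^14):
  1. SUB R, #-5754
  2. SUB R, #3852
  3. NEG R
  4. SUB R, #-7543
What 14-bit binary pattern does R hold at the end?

11110000000110

Start: R = 6659 = 01101000000011.
R = 6659 − (-5754) = 12413; wraps to -3971 = 11000001111101
R = -3971 − 3852 = -7823 = 10000101110001
R = −(-7823) = 7823 = 01111010001111
R = 7823 − (-7543) = 15366; wraps to -1018 = 11110000000110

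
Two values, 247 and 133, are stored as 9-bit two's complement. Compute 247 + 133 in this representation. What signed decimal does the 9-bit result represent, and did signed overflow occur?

-132; overflow

247 → 011110111
133 → 010000101
  011110111
+ 010000101
= 101111100
Result 101111100: MSB = 1 → 380 − 512 = -132.
Both addends are non-negative but the stored result is negative: signed overflow. The true value 247 + 133 = 380 lies outside [-256, 255].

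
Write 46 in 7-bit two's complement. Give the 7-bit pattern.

0101110

46 is non-negative, so write it directly in 7 bits: 0101110.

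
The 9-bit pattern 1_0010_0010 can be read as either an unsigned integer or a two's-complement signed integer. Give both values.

Unsigned: 100100010 = 290.
Signed: MSB=1 → 290 − 512 = -222.

unsigned = 290, signed = -222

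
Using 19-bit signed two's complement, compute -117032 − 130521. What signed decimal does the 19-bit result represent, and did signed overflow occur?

-247553; no overflow

-117032 → 1100011011011011000
130521 → 0011111110111011001
Subtract via negate-and-add: invert 0011111110111011001 + 1 = 1100000001000100111 (i.e. -130521).
  1100011011011011000
+ 1100000001000100111
= 1000011100011111111  (discard carry-out 1)
Result 1000011100011111111: MSB = 1 → 276735 − 524288 = -247553.
Both addends (after negating the subtrahend) are negative and so is the stored result: no signed overflow.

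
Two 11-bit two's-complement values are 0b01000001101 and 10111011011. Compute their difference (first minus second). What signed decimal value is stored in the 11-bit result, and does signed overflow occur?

-974; overflow

0b01000001101 → 01000001101 = 525 (signed)
10111011011 = -549 (signed)
Subtract via negate-and-add: invert 10111011011 + 1 = 01000100101 (i.e. 549).
  01000001101
+ 01000100101
= 10000110010
Result 10000110010: MSB = 1 → 1074 − 2048 = -974.
Both addends (after negating the subtrahend) are non-negative but the stored result is negative: signed overflow. The true value 525 − (-549) = 1074 lies outside [-1024, 1023].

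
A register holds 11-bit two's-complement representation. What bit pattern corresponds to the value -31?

11111100001

|-31| = 31 = 00000011111 in 11 bits.
Invert the bits: 11111100000. Add 1: 11111100001.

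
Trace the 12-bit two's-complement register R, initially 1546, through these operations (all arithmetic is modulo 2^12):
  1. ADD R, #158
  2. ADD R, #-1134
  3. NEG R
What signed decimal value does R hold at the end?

Start: R = 1546 = 011000001010.
R = 1546 + 158 = 1704 = 011010101000
R = 1704 + (-1134) = 570 = 001000111010
R = −(570) = -570 = 110111000110

-570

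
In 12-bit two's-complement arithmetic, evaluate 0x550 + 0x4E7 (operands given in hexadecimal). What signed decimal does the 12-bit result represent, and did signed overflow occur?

-1481; overflow

0x550 = 010101010000 = 1360 (signed)
0x4E7 = 010011100111 = 1255 (signed)
  010101010000
+ 010011100111
= 101000110111
Result 101000110111: MSB = 1 → 2615 − 4096 = -1481.
Both addends are non-negative but the stored result is negative: signed overflow. The true value 1360 + 1255 = 2615 lies outside [-2048, 2047].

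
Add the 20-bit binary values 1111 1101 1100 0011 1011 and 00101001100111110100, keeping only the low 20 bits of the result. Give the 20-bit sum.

00100111011000101111

  11111101110000111011
+ 00101001100111110100
= 00100111011000101111  (discard carry-out 1)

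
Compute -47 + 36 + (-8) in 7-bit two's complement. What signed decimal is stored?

-19

-47 + 36 = -11 (1110101)
-11 + (-8) = -19 (1101101)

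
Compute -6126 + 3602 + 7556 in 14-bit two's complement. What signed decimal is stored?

5032

-6126 + 3602 = -2524 (11011000100100)
-2524 + 7556 = 5032 (01001110101000)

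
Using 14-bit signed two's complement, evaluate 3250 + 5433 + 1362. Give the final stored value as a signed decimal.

3250 + 5433 = 8683 → wraps to -7701 (10000111101011)
-7701 + 1362 = -6339 (10011100111101)

-6339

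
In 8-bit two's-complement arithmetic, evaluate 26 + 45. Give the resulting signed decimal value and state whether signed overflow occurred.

71; no overflow

26 → 00011010
45 → 00101101
  00011010
+ 00101101
= 01000111
Result 01000111: MSB = 0 → value 71.
Both addends are non-negative and so is the stored result: no signed overflow.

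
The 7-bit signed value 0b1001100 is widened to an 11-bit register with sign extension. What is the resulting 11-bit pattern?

MSB of 1001100 is 1; replicate it into the new high bits.
1111|1001100 → 11111001100 (still -52).

11111001100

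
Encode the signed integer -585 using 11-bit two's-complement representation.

|-585| = 585 = 01001001001 in 11 bits.
Invert the bits: 10110110110. Add 1: 10110110111.

10110110111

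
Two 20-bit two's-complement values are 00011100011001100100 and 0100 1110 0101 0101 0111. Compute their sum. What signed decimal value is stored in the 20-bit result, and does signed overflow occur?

437179; no overflow

00011100011001100100 = 116324 (signed)
0100 1110 0101 0101 0111 → 01001110010101010111 = 320855 (signed)
  00011100011001100100
+ 01001110010101010111
= 01101010101110111011
Result 01101010101110111011: MSB = 0 → value 437179.
Both addends are non-negative and so is the stored result: no signed overflow.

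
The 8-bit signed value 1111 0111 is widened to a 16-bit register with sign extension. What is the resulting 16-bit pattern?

MSB of 11110111 is 1; replicate it into the new high bits.
11111111|11110111 → 1111111111110111 (still -9).

1111111111110111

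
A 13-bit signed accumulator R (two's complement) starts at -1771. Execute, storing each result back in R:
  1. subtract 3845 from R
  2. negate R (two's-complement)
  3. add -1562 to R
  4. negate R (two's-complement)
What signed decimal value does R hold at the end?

Start: R = -1771 = 1100100010101.
R = -1771 − 3845 = -5616; wraps to 2576 = 0101000010000
R = −(2576) = -2576 = 1010111110000
R = -2576 + (-1562) = -4138; wraps to 4054 = 0111111010110
R = −(4054) = -4054 = 1000000101010

-4054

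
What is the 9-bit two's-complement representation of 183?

010110111

183 is non-negative, so write it directly in 9 bits: 010110111.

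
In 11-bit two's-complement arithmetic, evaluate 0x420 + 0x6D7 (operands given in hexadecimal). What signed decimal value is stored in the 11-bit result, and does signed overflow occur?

759; overflow

0x420 = 10000100000 = -992 (signed)
0x6D7 = 11011010111 = -297 (signed)
  10000100000
+ 11011010111
= 01011110111  (discard carry-out 1)
Result 01011110111: MSB = 0 → value 759.
Both addends are negative but the stored result is non-negative: signed overflow. The true value -992 + (-297) = -1289 lies outside [-1024, 1023].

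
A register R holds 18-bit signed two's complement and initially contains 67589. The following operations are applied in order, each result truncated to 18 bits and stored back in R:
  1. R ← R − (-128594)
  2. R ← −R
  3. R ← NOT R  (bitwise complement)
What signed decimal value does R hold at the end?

Start: R = 67589 = 010000100000000101.
R = 67589 − (-128594) = 196183; wraps to -65961 = 101111111001010111
R = −(-65961) = 65961 = 010000000110101001
R = NOT 010000000110101001 = 101111111001010110 = -65962

-65962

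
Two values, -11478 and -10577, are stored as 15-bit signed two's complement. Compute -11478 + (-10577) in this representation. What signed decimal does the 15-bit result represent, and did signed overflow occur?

10713; overflow

-11478 → 101001100101010
-10577 → 101011010101111
  101001100101010
+ 101011010101111
= 010100111011001  (discard carry-out 1)
Result 010100111011001: MSB = 0 → value 10713.
Both addends are negative but the stored result is non-negative: signed overflow. The true value -11478 + (-10577) = -22055 lies outside [-16384, 16383].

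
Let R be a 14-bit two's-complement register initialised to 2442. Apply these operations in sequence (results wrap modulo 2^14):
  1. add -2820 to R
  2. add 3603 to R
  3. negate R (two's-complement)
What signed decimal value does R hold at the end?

Start: R = 2442 = 00100110001010.
R = 2442 + (-2820) = -378 = 11111010000110
R = -378 + 3603 = 3225 = 00110010011001
R = −(3225) = -3225 = 11001101100111

-3225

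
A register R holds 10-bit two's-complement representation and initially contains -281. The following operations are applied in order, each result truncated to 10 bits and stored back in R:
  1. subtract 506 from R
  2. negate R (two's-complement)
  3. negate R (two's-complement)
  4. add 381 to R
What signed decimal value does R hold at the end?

-406

Start: R = -281 = 1011100111.
R = -281 − 506 = -787; wraps to 237 = 0011101101
R = −(237) = -237 = 1100010011
R = −(-237) = 237 = 0011101101
R = 237 + 381 = 618; wraps to -406 = 1001101010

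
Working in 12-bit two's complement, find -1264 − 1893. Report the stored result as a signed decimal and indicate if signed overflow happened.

939; overflow

-1264 → 101100010000
1893 → 011101100101
Subtract via negate-and-add: invert 011101100101 + 1 = 100010011011 (i.e. -1893).
  101100010000
+ 100010011011
= 001110101011  (discard carry-out 1)
Result 001110101011: MSB = 0 → value 939.
Both addends (after negating the subtrahend) are negative but the stored result is non-negative: signed overflow. The true value -1264 − 1893 = -3157 lies outside [-2048, 2047].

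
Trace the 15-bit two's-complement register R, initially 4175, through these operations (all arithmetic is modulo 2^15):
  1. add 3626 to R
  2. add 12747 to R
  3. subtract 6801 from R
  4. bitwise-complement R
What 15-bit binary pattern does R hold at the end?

100101001001100

Start: R = 4175 = 001000001001111.
R = 4175 + 3626 = 7801 = 001111001111001
R = 7801 + 12747 = 20548; wraps to -12220 = 101000001000100
R = -12220 − 6801 = -19021; wraps to 13747 = 011010110110011
R = NOT 011010110110011 = 100101001001100 = -13748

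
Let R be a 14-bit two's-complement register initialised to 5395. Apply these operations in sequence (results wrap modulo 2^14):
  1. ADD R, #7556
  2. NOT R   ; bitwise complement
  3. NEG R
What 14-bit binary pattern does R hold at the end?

11001010011000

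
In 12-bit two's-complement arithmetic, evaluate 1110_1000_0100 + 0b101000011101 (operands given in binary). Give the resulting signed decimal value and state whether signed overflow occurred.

1110_1000_0100 → 111010000100 = -380 (signed)
0b101000011101 → 101000011101 = -1507 (signed)
  111010000100
+ 101000011101
= 100010100001  (discard carry-out 1)
Result 100010100001: MSB = 1 → 2209 − 4096 = -1887.
Both addends are negative and so is the stored result: no signed overflow.

-1887; no overflow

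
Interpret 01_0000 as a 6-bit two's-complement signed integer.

MSB is 0, so the value is non-negative: 010000 = 16.

16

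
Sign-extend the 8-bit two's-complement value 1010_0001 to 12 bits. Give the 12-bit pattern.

111110100001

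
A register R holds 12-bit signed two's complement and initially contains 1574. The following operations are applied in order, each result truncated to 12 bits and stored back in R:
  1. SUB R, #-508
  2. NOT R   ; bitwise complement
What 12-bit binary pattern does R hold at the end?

011111011101

Start: R = 1574 = 011000100110.
R = 1574 − (-508) = 2082; wraps to -2014 = 100000100010
R = NOT 100000100010 = 011111011101 = 2013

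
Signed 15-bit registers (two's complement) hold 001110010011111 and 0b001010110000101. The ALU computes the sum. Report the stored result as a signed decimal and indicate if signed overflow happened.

001110010011111 = 7327 (signed)
0b001010110000101 → 001010110000101 = 5509 (signed)
  001110010011111
+ 001010110000101
= 011001000100100
Result 011001000100100: MSB = 0 → value 12836.
Both addends are non-negative and so is the stored result: no signed overflow.

12836; no overflow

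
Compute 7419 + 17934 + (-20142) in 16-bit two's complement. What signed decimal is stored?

5211

7419 + 17934 = 25353 (0110001100001001)
25353 + (-20142) = 5211 (0001010001011011)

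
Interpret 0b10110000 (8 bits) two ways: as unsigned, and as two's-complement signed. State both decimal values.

Unsigned: 10110000 = 176.
Signed: MSB=1 → 176 − 256 = -80.

unsigned = 176, signed = -80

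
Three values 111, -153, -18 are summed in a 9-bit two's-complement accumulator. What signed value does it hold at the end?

-60

111 + (-153) = -42 (111010110)
-42 + (-18) = -60 (111000100)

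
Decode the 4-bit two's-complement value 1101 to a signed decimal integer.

-3

MSB is 1, so the value is negative.
Invert: 0010. Add 1: 0011 = 3. So the value is −3.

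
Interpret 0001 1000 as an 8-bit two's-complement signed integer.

MSB is 0, so the value is non-negative: 00011000 = 24.

24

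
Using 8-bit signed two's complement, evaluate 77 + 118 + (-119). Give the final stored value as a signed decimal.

77 + 118 = 195 → wraps to -61 (11000011)
-61 + (-119) = -180 → wraps to 76 (01001100)

76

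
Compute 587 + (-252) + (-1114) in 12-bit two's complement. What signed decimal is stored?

587 + (-252) = 335 (000101001111)
335 + (-1114) = -779 (110011110101)

-779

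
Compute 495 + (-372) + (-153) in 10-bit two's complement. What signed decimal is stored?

-30

495 + (-372) = 123 (0001111011)
123 + (-153) = -30 (1111100010)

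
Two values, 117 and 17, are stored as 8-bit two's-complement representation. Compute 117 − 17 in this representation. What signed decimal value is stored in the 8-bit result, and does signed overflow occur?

100; no overflow

117 → 01110101
17 → 00010001
Subtract via negate-and-add: invert 00010001 + 1 = 11101111 (i.e. -17).
  01110101
+ 11101111
= 01100100  (discard carry-out 1)
Result 01100100: MSB = 0 → value 100.
Addends (after negating the subtrahend) have opposite signs, so signed overflow cannot occur.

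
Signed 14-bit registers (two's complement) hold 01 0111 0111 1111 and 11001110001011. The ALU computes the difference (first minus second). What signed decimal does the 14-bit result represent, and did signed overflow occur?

-7180; overflow

01 0111 0111 1111 → 01011101111111 = 6015 (signed)
11001110001011 = -3189 (signed)
Subtract via negate-and-add: invert 11001110001011 + 1 = 00110001110101 (i.e. 3189).
  01011101111111
+ 00110001110101
= 10001111110100
Result 10001111110100: MSB = 1 → 9204 − 16384 = -7180.
Both addends (after negating the subtrahend) are non-negative but the stored result is negative: signed overflow. The true value 6015 − (-3189) = 9204 lies outside [-8192, 8191].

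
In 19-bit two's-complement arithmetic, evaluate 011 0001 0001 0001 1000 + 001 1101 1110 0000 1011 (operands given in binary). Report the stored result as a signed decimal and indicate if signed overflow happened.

011 0001 0001 0001 1000 → 0110001000100011000 = 200984 (signed)
001 1101 1110 0000 1011 → 0011101111000001011 = 122379 (signed)
  0110001000100011000
+ 0011101111000001011
= 1001110111100100011
Result 1001110111100100011: MSB = 1 → 323363 − 524288 = -200925.
Both addends are non-negative but the stored result is negative: signed overflow. The true value 200984 + 122379 = 323363 lies outside [-262144, 262143].

-200925; overflow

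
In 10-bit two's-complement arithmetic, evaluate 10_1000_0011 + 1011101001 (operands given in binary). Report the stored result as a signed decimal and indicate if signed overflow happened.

10_1000_0011 → 1010000011 = -381 (signed)
1011101001 = -279 (signed)
  1010000011
+ 1011101001
= 0101101100  (discard carry-out 1)
Result 0101101100: MSB = 0 → value 364.
Both addends are negative but the stored result is non-negative: signed overflow. The true value -381 + (-279) = -660 lies outside [-512, 511].

364; overflow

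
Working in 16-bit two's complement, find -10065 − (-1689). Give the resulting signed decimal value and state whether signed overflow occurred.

-8376; no overflow

-10065 → 1101100010101111
-1689 → 1111100101100111
Subtract via negate-and-add: invert 1111100101100111 + 1 = 0000011010011001 (i.e. 1689).
  1101100010101111
+ 0000011010011001
= 1101111101001000
Result 1101111101001000: MSB = 1 → 57160 − 65536 = -8376.
Addends (after negating the subtrahend) have opposite signs, so signed overflow cannot occur.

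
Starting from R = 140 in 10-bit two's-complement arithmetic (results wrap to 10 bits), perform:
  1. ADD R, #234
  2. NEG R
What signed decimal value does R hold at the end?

Start: R = 140 = 0010001100.
R = 140 + 234 = 374 = 0101110110
R = −(374) = -374 = 1010001010

-374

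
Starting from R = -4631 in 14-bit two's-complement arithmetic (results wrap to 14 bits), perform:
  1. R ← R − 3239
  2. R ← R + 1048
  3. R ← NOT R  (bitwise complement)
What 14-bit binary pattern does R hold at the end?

01101010100101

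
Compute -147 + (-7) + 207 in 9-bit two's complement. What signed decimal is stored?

53

-147 + (-7) = -154 (101100110)
-154 + 207 = 53 (000110101)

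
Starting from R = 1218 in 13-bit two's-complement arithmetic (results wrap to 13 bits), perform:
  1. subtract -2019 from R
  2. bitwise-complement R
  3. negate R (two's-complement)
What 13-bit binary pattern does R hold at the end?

0110010100110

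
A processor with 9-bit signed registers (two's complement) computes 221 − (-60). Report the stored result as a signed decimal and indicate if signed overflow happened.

-231; overflow

221 → 011011101
-60 → 111000100
Subtract via negate-and-add: invert 111000100 + 1 = 000111100 (i.e. 60).
  011011101
+ 000111100
= 100011001
Result 100011001: MSB = 1 → 281 − 512 = -231.
Both addends (after negating the subtrahend) are non-negative but the stored result is negative: signed overflow. The true value 221 − (-60) = 281 lies outside [-256, 255].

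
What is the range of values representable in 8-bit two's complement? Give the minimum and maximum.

Minimum: −2^7 = -128.
Maximum: 2^7 − 1 = 127.

min = -128, max = 127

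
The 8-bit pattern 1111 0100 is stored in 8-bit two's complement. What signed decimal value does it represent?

-12

MSB is 1, so the value is negative.
Unsigned reading: 244. Subtract 2^8 = 256: 244 − 256 = -12.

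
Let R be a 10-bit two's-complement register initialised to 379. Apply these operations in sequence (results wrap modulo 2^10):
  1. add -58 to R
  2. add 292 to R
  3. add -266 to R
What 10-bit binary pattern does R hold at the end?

0101011011

Start: R = 379 = 0101111011.
R = 379 + (-58) = 321 = 0101000001
R = 321 + 292 = 613; wraps to -411 = 1001100101
R = -411 + (-266) = -677; wraps to 347 = 0101011011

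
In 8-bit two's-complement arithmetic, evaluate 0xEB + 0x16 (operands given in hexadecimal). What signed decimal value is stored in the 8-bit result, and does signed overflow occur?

0xEB = 11101011 = -21 (signed)
0x16 = 00010110 = 22 (signed)
  11101011
+ 00010110
= 00000001  (discard carry-out 1)
Result 00000001: MSB = 0 → value 1.
Addends have opposite signs, so signed overflow cannot occur.

1; no overflow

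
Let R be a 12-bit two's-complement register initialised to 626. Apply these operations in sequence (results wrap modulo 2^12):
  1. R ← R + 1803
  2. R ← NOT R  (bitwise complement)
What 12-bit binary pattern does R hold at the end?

Start: R = 626 = 001001110010.
R = 626 + 1803 = 2429; wraps to -1667 = 100101111101
R = NOT 100101111101 = 011010000010 = 1666

011010000010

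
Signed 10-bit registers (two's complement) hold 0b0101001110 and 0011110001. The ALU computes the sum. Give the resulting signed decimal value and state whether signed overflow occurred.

-449; overflow

0b0101001110 → 0101001110 = 334 (signed)
0011110001 = 241 (signed)
  0101001110
+ 0011110001
= 1000111111
Result 1000111111: MSB = 1 → 575 − 1024 = -449.
Both addends are non-negative but the stored result is negative: signed overflow. The true value 334 + 241 = 575 lies outside [-512, 511].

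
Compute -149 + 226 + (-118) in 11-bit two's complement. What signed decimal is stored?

-41

-149 + 226 = 77 (00001001101)
77 + (-118) = -41 (11111010111)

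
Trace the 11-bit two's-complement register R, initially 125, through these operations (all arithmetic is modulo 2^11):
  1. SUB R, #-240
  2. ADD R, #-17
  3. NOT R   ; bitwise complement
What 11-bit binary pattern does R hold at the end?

Start: R = 125 = 00001111101.
R = 125 − (-240) = 365 = 00101101101
R = 365 + (-17) = 348 = 00101011100
R = NOT 00101011100 = 11010100011 = -349

11010100011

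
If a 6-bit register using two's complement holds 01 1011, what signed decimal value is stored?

MSB is 0, so the value is non-negative: 011011 = 27.

27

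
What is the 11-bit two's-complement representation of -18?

|-18| = 18 = 00000010010 in 11 bits.
Invert the bits: 11111101101. Add 1: 11111101110.

11111101110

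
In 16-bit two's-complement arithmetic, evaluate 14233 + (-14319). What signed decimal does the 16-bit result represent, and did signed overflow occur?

-86; no overflow

14233 → 0011011110011001
-14319 → 1100100000010001
  0011011110011001
+ 1100100000010001
= 1111111110101010
Result 1111111110101010: MSB = 1 → 65450 − 65536 = -86.
Addends have opposite signs, so signed overflow cannot occur.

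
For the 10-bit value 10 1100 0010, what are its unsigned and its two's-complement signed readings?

Unsigned: 1011000010 = 706.
Signed: MSB=1 → 706 − 1024 = -318.

unsigned = 706, signed = -318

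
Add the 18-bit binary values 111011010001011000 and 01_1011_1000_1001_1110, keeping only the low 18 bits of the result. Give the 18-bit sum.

010110110011110110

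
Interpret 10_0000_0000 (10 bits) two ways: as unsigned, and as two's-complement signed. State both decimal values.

unsigned = 512, signed = -512

Unsigned: 1000000000 = 512.
Signed: MSB=1 → 512 − 1024 = -512.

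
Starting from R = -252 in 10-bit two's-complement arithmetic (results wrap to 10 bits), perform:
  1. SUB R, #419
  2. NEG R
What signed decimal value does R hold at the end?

-353

Start: R = -252 = 1100000100.
R = -252 − 419 = -671; wraps to 353 = 0101100001
R = −(353) = -353 = 1010011111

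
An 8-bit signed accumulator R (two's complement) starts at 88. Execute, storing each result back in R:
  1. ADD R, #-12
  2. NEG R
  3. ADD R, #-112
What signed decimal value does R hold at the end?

68

Start: R = 88 = 01011000.
R = 88 + (-12) = 76 = 01001100
R = −(76) = -76 = 10110100
R = -76 + (-112) = -188; wraps to 68 = 01000100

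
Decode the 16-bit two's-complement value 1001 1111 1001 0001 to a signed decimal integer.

-24687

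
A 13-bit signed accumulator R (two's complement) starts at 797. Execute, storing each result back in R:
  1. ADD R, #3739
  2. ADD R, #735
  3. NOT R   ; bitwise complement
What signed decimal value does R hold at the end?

2920

Start: R = 797 = 0001100011101.
R = 797 + 3739 = 4536; wraps to -3656 = 1000110111000
R = -3656 + 735 = -2921 = 1010010010111
R = NOT 1010010010111 = 0101101101000 = 2920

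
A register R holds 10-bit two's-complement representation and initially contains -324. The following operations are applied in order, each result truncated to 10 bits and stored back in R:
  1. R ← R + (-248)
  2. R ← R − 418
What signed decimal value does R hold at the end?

Start: R = -324 = 1010111100.
R = -324 + (-248) = -572; wraps to 452 = 0111000100
R = 452 − 418 = 34 = 0000100010

34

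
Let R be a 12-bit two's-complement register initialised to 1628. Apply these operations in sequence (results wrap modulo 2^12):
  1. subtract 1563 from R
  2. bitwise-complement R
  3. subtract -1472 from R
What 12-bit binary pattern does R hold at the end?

010101111110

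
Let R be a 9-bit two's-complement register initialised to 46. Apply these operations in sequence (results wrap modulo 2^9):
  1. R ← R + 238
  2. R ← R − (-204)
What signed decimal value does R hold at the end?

-24

Start: R = 46 = 000101110.
R = 46 + 238 = 284; wraps to -228 = 100011100
R = -228 − (-204) = -24 = 111101000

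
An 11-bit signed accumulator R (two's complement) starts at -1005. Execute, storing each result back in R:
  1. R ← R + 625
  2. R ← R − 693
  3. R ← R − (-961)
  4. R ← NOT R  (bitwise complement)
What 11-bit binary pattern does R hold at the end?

00001101111

Start: R = -1005 = 10000010011.
R = -1005 + 625 = -380 = 11010000100
R = -380 − 693 = -1073; wraps to 975 = 01111001111
R = 975 − (-961) = 1936; wraps to -112 = 11110010000
R = NOT 11110010000 = 00001101111 = 111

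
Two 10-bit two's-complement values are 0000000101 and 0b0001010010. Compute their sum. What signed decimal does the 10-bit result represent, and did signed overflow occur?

87; no overflow

0000000101 = 5 (signed)
0b0001010010 → 0001010010 = 82 (signed)
  0000000101
+ 0001010010
= 0001010111
Result 0001010111: MSB = 0 → value 87.
Both addends are non-negative and so is the stored result: no signed overflow.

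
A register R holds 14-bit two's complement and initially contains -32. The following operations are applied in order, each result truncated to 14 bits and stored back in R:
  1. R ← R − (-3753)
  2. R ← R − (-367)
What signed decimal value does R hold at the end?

4088

Start: R = -32 = 11111111100000.
R = -32 − (-3753) = 3721 = 00111010001001
R = 3721 − (-367) = 4088 = 00111111111000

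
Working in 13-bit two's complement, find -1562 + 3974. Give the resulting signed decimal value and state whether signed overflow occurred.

-1562 → 1100111100110
3974 → 0111110000110
  1100111100110
+ 0111110000110
= 0100101101100  (discard carry-out 1)
Result 0100101101100: MSB = 0 → value 2412.
Addends have opposite signs, so signed overflow cannot occur.

2412; no overflow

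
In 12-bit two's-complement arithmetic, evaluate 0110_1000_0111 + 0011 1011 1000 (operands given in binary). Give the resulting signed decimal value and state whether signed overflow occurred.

0110_1000_0111 → 011010000111 = 1671 (signed)
0011 1011 1000 → 001110111000 = 952 (signed)
  011010000111
+ 001110111000
= 101000111111
Result 101000111111: MSB = 1 → 2623 − 4096 = -1473.
Both addends are non-negative but the stored result is negative: signed overflow. The true value 1671 + 952 = 2623 lies outside [-2048, 2047].

-1473; overflow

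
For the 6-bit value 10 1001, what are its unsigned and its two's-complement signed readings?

Unsigned: 101001 = 41.
Signed: MSB=1 → 41 − 64 = -23.

unsigned = 41, signed = -23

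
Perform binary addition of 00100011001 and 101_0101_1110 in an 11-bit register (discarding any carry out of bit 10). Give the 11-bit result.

  00100011001
+ 10101011110
= 11001110111

11001110111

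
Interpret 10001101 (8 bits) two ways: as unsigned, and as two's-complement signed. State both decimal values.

unsigned = 141, signed = -115

Unsigned: 10001101 = 141.
Signed: MSB=1 → 141 − 256 = -115.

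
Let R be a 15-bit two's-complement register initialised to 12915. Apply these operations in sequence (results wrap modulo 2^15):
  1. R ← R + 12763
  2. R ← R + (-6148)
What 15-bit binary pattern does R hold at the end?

Start: R = 12915 = 011001001110011.
R = 12915 + 12763 = 25678; wraps to -7090 = 110010001001110
R = -7090 + (-6148) = -13238 = 100110001001010

100110001001010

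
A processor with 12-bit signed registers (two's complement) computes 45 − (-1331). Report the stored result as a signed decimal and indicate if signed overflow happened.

1376; no overflow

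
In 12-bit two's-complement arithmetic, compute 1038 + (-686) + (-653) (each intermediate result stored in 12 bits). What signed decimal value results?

1038 + (-686) = 352 (000101100000)
352 + (-653) = -301 (111011010011)

-301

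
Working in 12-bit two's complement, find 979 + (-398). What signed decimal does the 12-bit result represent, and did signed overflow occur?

581; no overflow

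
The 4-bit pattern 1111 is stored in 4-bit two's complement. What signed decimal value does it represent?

-1

MSB is 1, so the value is negative.
Invert: 0000. Add 1: 0001 = 1. So the value is −1.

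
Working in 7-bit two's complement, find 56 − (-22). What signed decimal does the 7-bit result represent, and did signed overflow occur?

-50; overflow

56 → 0111000
-22 → 1101010
Subtract via negate-and-add: invert 1101010 + 1 = 0010110 (i.e. 22).
  0111000
+ 0010110
= 1001110
Result 1001110: MSB = 1 → 78 − 128 = -50.
Both addends (after negating the subtrahend) are non-negative but the stored result is negative: signed overflow. The true value 56 − (-22) = 78 lies outside [-64, 63].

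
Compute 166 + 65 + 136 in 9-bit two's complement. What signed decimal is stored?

-145

166 + 65 = 231 (011100111)
231 + 136 = 367 → wraps to -145 (101101111)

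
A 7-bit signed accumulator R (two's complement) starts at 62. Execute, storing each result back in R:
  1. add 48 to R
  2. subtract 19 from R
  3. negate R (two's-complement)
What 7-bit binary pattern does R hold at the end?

0100101

Start: R = 62 = 0111110.
R = 62 + 48 = 110; wraps to -18 = 1101110
R = -18 − 19 = -37 = 1011011
R = −(-37) = 37 = 0100101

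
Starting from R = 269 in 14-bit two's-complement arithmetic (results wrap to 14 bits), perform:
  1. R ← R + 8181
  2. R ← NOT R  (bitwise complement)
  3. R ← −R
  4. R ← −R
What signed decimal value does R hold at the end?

Start: R = 269 = 00000100001101.
R = 269 + 8181 = 8450; wraps to -7934 = 10000100000010
R = NOT 10000100000010 = 01111011111101 = 7933
R = −(7933) = -7933 = 10000100000011
R = −(-7933) = 7933 = 01111011111101

7933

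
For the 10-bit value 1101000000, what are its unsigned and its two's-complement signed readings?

Unsigned: 1101000000 = 832.
Signed: MSB=1 → 832 − 1024 = -192.

unsigned = 832, signed = -192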